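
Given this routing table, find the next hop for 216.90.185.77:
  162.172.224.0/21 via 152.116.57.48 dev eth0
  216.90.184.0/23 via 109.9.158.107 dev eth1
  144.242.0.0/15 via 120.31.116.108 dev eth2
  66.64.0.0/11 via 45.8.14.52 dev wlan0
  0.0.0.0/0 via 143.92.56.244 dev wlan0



Longest prefix match for 216.90.185.77:
  /21 162.172.224.0: no
  /23 216.90.184.0: MATCH
  /15 144.242.0.0: no
  /11 66.64.0.0: no
  /0 0.0.0.0: MATCH
Selected: next-hop 109.9.158.107 via eth1 (matched /23)


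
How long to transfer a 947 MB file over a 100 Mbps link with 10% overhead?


Effective throughput = 100 * (1 - 10/100) = 90 Mbps
File size in Mb = 947 * 8 = 7576 Mb
Time = 7576 / 90
Time = 84.1778 seconds


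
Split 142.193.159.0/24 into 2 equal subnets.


New prefix = 24 + 1 = 25
Each subnet has 128 addresses
  142.193.159.0/25
  142.193.159.128/25
Subnets: 142.193.159.0/25, 142.193.159.128/25


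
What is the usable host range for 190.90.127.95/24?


Network: 190.90.127.0
Broadcast: 190.90.127.255
First usable = network + 1
Last usable = broadcast - 1
Range: 190.90.127.1 to 190.90.127.254


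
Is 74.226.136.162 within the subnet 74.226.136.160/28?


Subnet network: 74.226.136.160
Test IP AND mask: 74.226.136.160
Yes, 74.226.136.162 is in 74.226.136.160/28


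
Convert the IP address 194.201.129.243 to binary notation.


194 = 11000010
201 = 11001001
129 = 10000001
243 = 11110011
Binary: 11000010.11001001.10000001.11110011


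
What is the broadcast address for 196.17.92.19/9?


Network: 196.0.0.0/9
Host bits = 23
Set all host bits to 1:
Broadcast: 196.127.255.255


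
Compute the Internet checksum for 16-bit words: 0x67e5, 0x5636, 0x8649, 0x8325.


Sum all words (with carry folding):
+ 0x67e5 = 0x67e5
+ 0x5636 = 0xbe1b
+ 0x8649 = 0x4465
+ 0x8325 = 0xc78a
One's complement: ~0xc78a
Checksum = 0x3875


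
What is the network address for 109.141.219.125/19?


IP:   01101101.10001101.11011011.01111101
Mask: 11111111.11111111.11100000.00000000
AND operation:
Net:  01101101.10001101.11000000.00000000
Network: 109.141.192.0/19


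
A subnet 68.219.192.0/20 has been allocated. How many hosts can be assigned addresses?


Host bits = 32 - 20 = 12
Total addresses = 2^12 = 4096
Usable = total - 2 (network and broadcast)
Usable hosts: 4094


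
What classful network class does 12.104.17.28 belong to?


First octet: 12
Binary: 00001100
0xxxxxxx -> Class A (1-126)
Class A, default mask 255.0.0.0 (/8)


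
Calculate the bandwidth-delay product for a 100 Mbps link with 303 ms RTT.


BDP = bandwidth * RTT
= 100 Mbps * 303 ms
= 100 * 1e6 * 303 / 1000 bits
= 30300000 bits
= 3787500 bytes
= 3698.7305 KB
BDP = 30300000 bits (3787500 bytes)


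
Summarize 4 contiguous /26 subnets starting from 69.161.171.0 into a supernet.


Original prefix: /26
Number of subnets: 4 = 2^2
New prefix = 26 - 2 = 24
Supernet: 69.161.171.0/24


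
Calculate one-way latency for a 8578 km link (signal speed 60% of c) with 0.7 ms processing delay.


Speed = 0.6 * 3e5 km/s = 180000 km/s
Propagation delay = 8578 / 180000 = 0.0477 s = 47.6556 ms
Processing delay = 0.7 ms
Total one-way latency = 48.3556 ms


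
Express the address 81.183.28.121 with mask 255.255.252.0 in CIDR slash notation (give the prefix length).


Binary: 11111111.11111111.11111100.00000000
Count leading 1s
Prefix: /22


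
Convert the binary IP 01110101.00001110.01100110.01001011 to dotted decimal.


01110101 = 117
00001110 = 14
01100110 = 102
01001011 = 75
IP: 117.14.102.75


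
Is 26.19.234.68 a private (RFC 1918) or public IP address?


RFC 1918 private ranges:
  10.0.0.0/8 (10.0.0.0 - 10.255.255.255)
  172.16.0.0/12 (172.16.0.0 - 172.31.255.255)
  192.168.0.0/16 (192.168.0.0 - 192.168.255.255)
Public (not in any RFC 1918 range)


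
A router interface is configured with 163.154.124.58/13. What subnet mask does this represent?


/13 means 13 network bits, 19 host bits
Binary: 11111111111110000000000000000000
Mask: 255.248.0.0


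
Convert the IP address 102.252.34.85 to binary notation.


102 = 01100110
252 = 11111100
34 = 00100010
85 = 01010101
Binary: 01100110.11111100.00100010.01010101


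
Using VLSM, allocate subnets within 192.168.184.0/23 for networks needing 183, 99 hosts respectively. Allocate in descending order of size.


183 hosts -> /24 (254 usable): 192.168.184.0/24
99 hosts -> /25 (126 usable): 192.168.185.0/25
Allocation: 192.168.184.0/24 (183 hosts, 254 usable); 192.168.185.0/25 (99 hosts, 126 usable)


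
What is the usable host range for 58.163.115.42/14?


Network: 58.160.0.0
Broadcast: 58.163.255.255
First usable = network + 1
Last usable = broadcast - 1
Range: 58.160.0.1 to 58.163.255.254


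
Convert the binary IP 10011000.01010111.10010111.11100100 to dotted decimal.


10011000 = 152
01010111 = 87
10010111 = 151
11100100 = 228
IP: 152.87.151.228


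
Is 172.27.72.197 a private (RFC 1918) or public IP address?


RFC 1918 private ranges:
  10.0.0.0/8 (10.0.0.0 - 10.255.255.255)
  172.16.0.0/12 (172.16.0.0 - 172.31.255.255)
  192.168.0.0/16 (192.168.0.0 - 192.168.255.255)
Private (in 172.16.0.0/12)


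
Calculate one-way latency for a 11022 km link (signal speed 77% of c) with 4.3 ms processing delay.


Speed = 0.77 * 3e5 km/s = 231000 km/s
Propagation delay = 11022 / 231000 = 0.0477 s = 47.7143 ms
Processing delay = 4.3 ms
Total one-way latency = 52.0143 ms


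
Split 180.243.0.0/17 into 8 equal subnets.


New prefix = 17 + 3 = 20
Each subnet has 4096 addresses
  180.243.0.0/20
  180.243.16.0/20
  180.243.32.0/20
  180.243.48.0/20
  180.243.64.0/20
  180.243.80.0/20
  180.243.96.0/20
  180.243.112.0/20
Subnets: 180.243.0.0/20, 180.243.16.0/20, 180.243.32.0/20, 180.243.48.0/20, 180.243.64.0/20, 180.243.80.0/20, 180.243.96.0/20, 180.243.112.0/20


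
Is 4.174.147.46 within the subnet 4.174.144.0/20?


Subnet network: 4.174.144.0
Test IP AND mask: 4.174.144.0
Yes, 4.174.147.46 is in 4.174.144.0/20


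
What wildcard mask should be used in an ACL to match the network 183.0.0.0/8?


Subnet mask: 255.0.0.0
Wildcard = 255.255.255.255 - subnet mask
255 - 255 = 0
255 - 0 = 255
255 - 0 = 255
255 - 0 = 255
Wildcard: 0.255.255.255


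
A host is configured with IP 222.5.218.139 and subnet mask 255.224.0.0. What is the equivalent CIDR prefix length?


Binary: 11111111.11100000.00000000.00000000
Count leading 1s
Prefix: /11


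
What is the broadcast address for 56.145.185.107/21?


Network: 56.145.184.0/21
Host bits = 11
Set all host bits to 1:
Broadcast: 56.145.191.255


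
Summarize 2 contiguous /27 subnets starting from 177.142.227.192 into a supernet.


Original prefix: /27
Number of subnets: 2 = 2^1
New prefix = 27 - 1 = 26
Supernet: 177.142.227.192/26


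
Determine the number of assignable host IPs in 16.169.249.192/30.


Host bits = 32 - 30 = 2
Total addresses = 2^2 = 4
Usable = total - 2 (network and broadcast)
Usable hosts: 2


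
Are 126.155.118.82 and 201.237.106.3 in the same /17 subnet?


Mask: 255.255.128.0
126.155.118.82 AND mask = 126.155.0.0
201.237.106.3 AND mask = 201.237.0.0
No, different subnets (126.155.0.0 vs 201.237.0.0)


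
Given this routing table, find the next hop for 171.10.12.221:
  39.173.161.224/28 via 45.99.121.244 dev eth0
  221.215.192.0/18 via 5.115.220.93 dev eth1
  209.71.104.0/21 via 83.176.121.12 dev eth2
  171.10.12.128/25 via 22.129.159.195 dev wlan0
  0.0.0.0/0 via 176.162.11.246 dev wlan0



Longest prefix match for 171.10.12.221:
  /28 39.173.161.224: no
  /18 221.215.192.0: no
  /21 209.71.104.0: no
  /25 171.10.12.128: MATCH
  /0 0.0.0.0: MATCH
Selected: next-hop 22.129.159.195 via wlan0 (matched /25)


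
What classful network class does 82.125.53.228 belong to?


First octet: 82
Binary: 01010010
0xxxxxxx -> Class A (1-126)
Class A, default mask 255.0.0.0 (/8)


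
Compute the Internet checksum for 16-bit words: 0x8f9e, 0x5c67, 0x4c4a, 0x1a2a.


Sum all words (with carry folding):
+ 0x8f9e = 0x8f9e
+ 0x5c67 = 0xec05
+ 0x4c4a = 0x3850
+ 0x1a2a = 0x527a
One's complement: ~0x527a
Checksum = 0xad85


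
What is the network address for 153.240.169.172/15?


IP:   10011001.11110000.10101001.10101100
Mask: 11111111.11111110.00000000.00000000
AND operation:
Net:  10011001.11110000.00000000.00000000
Network: 153.240.0.0/15


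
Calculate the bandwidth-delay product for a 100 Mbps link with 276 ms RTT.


BDP = bandwidth * RTT
= 100 Mbps * 276 ms
= 100 * 1e6 * 276 / 1000 bits
= 27600000 bits
= 3450000 bytes
= 3369.1406 KB
BDP = 27600000 bits (3450000 bytes)


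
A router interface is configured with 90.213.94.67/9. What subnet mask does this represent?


/9 means 9 network bits, 23 host bits
Binary: 11111111100000000000000000000000
Mask: 255.128.0.0


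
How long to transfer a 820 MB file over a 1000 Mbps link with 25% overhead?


Effective throughput = 1000 * (1 - 25/100) = 750 Mbps
File size in Mb = 820 * 8 = 6560 Mb
Time = 6560 / 750
Time = 8.7467 seconds


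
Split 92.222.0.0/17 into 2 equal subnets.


New prefix = 17 + 1 = 18
Each subnet has 16384 addresses
  92.222.0.0/18
  92.222.64.0/18
Subnets: 92.222.0.0/18, 92.222.64.0/18


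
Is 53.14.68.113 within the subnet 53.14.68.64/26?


Subnet network: 53.14.68.64
Test IP AND mask: 53.14.68.64
Yes, 53.14.68.113 is in 53.14.68.64/26


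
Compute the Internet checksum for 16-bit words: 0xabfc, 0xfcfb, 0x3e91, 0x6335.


Sum all words (with carry folding):
+ 0xabfc = 0xabfc
+ 0xfcfb = 0xa8f8
+ 0x3e91 = 0xe789
+ 0x6335 = 0x4abf
One's complement: ~0x4abf
Checksum = 0xb540


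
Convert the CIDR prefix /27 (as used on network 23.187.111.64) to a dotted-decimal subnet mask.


/27 means 27 network bits, 5 host bits
Binary: 11111111111111111111111111100000
Mask: 255.255.255.224


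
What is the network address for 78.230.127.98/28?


IP:   01001110.11100110.01111111.01100010
Mask: 11111111.11111111.11111111.11110000
AND operation:
Net:  01001110.11100110.01111111.01100000
Network: 78.230.127.96/28


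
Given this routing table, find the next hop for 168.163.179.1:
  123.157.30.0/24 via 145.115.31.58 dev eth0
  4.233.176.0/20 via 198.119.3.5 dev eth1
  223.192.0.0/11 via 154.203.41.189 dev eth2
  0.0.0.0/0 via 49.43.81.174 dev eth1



Longest prefix match for 168.163.179.1:
  /24 123.157.30.0: no
  /20 4.233.176.0: no
  /11 223.192.0.0: no
  /0 0.0.0.0: MATCH
Selected: next-hop 49.43.81.174 via eth1 (matched /0)


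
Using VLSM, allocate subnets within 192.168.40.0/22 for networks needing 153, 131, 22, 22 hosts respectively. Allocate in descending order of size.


153 hosts -> /24 (254 usable): 192.168.40.0/24
131 hosts -> /24 (254 usable): 192.168.41.0/24
22 hosts -> /27 (30 usable): 192.168.42.0/27
22 hosts -> /27 (30 usable): 192.168.42.32/27
Allocation: 192.168.40.0/24 (153 hosts, 254 usable); 192.168.41.0/24 (131 hosts, 254 usable); 192.168.42.0/27 (22 hosts, 30 usable); 192.168.42.32/27 (22 hosts, 30 usable)


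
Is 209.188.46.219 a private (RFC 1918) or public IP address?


RFC 1918 private ranges:
  10.0.0.0/8 (10.0.0.0 - 10.255.255.255)
  172.16.0.0/12 (172.16.0.0 - 172.31.255.255)
  192.168.0.0/16 (192.168.0.0 - 192.168.255.255)
Public (not in any RFC 1918 range)


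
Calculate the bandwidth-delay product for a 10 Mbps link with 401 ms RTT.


BDP = bandwidth * RTT
= 10 Mbps * 401 ms
= 10 * 1e6 * 401 / 1000 bits
= 4010000 bits
= 501250 bytes
= 489.502 KB
BDP = 4010000 bits (501250 bytes)


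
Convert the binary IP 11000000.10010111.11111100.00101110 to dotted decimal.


11000000 = 192
10010111 = 151
11111100 = 252
00101110 = 46
IP: 192.151.252.46


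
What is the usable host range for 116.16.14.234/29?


Network: 116.16.14.232
Broadcast: 116.16.14.239
First usable = network + 1
Last usable = broadcast - 1
Range: 116.16.14.233 to 116.16.14.238


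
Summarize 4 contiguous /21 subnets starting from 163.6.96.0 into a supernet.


Original prefix: /21
Number of subnets: 4 = 2^2
New prefix = 21 - 2 = 19
Supernet: 163.6.96.0/19


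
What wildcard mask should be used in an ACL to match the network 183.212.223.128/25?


Subnet mask: 255.255.255.128
Wildcard = 255.255.255.255 - subnet mask
255 - 255 = 0
255 - 255 = 0
255 - 255 = 0
255 - 128 = 127
Wildcard: 0.0.0.127


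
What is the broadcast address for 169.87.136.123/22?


Network: 169.87.136.0/22
Host bits = 10
Set all host bits to 1:
Broadcast: 169.87.139.255


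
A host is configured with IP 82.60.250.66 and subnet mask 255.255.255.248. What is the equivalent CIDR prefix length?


Binary: 11111111.11111111.11111111.11111000
Count leading 1s
Prefix: /29


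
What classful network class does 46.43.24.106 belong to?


First octet: 46
Binary: 00101110
0xxxxxxx -> Class A (1-126)
Class A, default mask 255.0.0.0 (/8)


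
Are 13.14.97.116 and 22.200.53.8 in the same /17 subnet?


Mask: 255.255.128.0
13.14.97.116 AND mask = 13.14.0.0
22.200.53.8 AND mask = 22.200.0.0
No, different subnets (13.14.0.0 vs 22.200.0.0)


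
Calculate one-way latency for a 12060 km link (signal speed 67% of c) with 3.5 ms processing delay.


Speed = 0.67 * 3e5 km/s = 201000 km/s
Propagation delay = 12060 / 201000 = 0.06 s = 60 ms
Processing delay = 3.5 ms
Total one-way latency = 63.5 ms


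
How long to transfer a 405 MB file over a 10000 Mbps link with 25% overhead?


Effective throughput = 10000 * (1 - 25/100) = 7500 Mbps
File size in Mb = 405 * 8 = 3240 Mb
Time = 3240 / 7500
Time = 0.432 seconds


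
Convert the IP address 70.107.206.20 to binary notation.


70 = 01000110
107 = 01101011
206 = 11001110
20 = 00010100
Binary: 01000110.01101011.11001110.00010100


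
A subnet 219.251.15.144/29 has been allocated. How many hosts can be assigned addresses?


Host bits = 32 - 29 = 3
Total addresses = 2^3 = 8
Usable = total - 2 (network and broadcast)
Usable hosts: 6


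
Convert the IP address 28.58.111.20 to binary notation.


28 = 00011100
58 = 00111010
111 = 01101111
20 = 00010100
Binary: 00011100.00111010.01101111.00010100


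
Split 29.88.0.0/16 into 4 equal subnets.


New prefix = 16 + 2 = 18
Each subnet has 16384 addresses
  29.88.0.0/18
  29.88.64.0/18
  29.88.128.0/18
  29.88.192.0/18
Subnets: 29.88.0.0/18, 29.88.64.0/18, 29.88.128.0/18, 29.88.192.0/18


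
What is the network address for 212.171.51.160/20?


IP:   11010100.10101011.00110011.10100000
Mask: 11111111.11111111.11110000.00000000
AND operation:
Net:  11010100.10101011.00110000.00000000
Network: 212.171.48.0/20


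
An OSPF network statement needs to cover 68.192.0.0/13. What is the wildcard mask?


Subnet mask: 255.248.0.0
Wildcard = 255.255.255.255 - subnet mask
255 - 255 = 0
255 - 248 = 7
255 - 0 = 255
255 - 0 = 255
Wildcard: 0.7.255.255


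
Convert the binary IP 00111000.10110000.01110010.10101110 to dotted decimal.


00111000 = 56
10110000 = 176
01110010 = 114
10101110 = 174
IP: 56.176.114.174


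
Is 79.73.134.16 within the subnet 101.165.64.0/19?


Subnet network: 101.165.64.0
Test IP AND mask: 79.73.128.0
No, 79.73.134.16 is not in 101.165.64.0/19


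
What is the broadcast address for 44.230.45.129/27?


Network: 44.230.45.128/27
Host bits = 5
Set all host bits to 1:
Broadcast: 44.230.45.159


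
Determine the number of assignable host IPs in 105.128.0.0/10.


Host bits = 32 - 10 = 22
Total addresses = 2^22 = 4194304
Usable = total - 2 (network and broadcast)
Usable hosts: 4194302


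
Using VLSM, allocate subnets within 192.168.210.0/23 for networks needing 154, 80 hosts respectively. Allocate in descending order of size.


154 hosts -> /24 (254 usable): 192.168.210.0/24
80 hosts -> /25 (126 usable): 192.168.211.0/25
Allocation: 192.168.210.0/24 (154 hosts, 254 usable); 192.168.211.0/25 (80 hosts, 126 usable)


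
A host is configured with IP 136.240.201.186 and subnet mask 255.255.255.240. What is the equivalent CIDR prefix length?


Binary: 11111111.11111111.11111111.11110000
Count leading 1s
Prefix: /28


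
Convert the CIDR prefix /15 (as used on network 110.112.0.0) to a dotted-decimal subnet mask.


/15 means 15 network bits, 17 host bits
Binary: 11111111111111100000000000000000
Mask: 255.254.0.0


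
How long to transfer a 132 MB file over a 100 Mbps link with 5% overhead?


Effective throughput = 100 * (1 - 5/100) = 95 Mbps
File size in Mb = 132 * 8 = 1056 Mb
Time = 1056 / 95
Time = 11.1158 seconds


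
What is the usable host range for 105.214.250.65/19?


Network: 105.214.224.0
Broadcast: 105.214.255.255
First usable = network + 1
Last usable = broadcast - 1
Range: 105.214.224.1 to 105.214.255.254


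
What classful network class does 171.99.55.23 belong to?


First octet: 171
Binary: 10101011
10xxxxxx -> Class B (128-191)
Class B, default mask 255.255.0.0 (/16)


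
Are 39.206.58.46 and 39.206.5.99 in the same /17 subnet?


Mask: 255.255.128.0
39.206.58.46 AND mask = 39.206.0.0
39.206.5.99 AND mask = 39.206.0.0
Yes, same subnet (39.206.0.0)


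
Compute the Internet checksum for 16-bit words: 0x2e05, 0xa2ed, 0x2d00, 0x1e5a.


Sum all words (with carry folding):
+ 0x2e05 = 0x2e05
+ 0xa2ed = 0xd0f2
+ 0x2d00 = 0xfdf2
+ 0x1e5a = 0x1c4d
One's complement: ~0x1c4d
Checksum = 0xe3b2


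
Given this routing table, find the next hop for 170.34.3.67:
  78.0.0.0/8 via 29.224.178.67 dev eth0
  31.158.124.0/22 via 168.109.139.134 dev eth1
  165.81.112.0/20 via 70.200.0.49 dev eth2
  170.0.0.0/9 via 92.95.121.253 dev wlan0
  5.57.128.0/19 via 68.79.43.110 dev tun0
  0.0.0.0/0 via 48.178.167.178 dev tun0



Longest prefix match for 170.34.3.67:
  /8 78.0.0.0: no
  /22 31.158.124.0: no
  /20 165.81.112.0: no
  /9 170.0.0.0: MATCH
  /19 5.57.128.0: no
  /0 0.0.0.0: MATCH
Selected: next-hop 92.95.121.253 via wlan0 (matched /9)


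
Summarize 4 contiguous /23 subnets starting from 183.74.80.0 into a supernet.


Original prefix: /23
Number of subnets: 4 = 2^2
New prefix = 23 - 2 = 21
Supernet: 183.74.80.0/21


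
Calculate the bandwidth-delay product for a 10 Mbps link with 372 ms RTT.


BDP = bandwidth * RTT
= 10 Mbps * 372 ms
= 10 * 1e6 * 372 / 1000 bits
= 3720000 bits
= 465000 bytes
= 454.1016 KB
BDP = 3720000 bits (465000 bytes)


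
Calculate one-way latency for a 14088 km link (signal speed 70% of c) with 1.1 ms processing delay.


Speed = 0.7 * 3e5 km/s = 210000 km/s
Propagation delay = 14088 / 210000 = 0.0671 s = 67.0857 ms
Processing delay = 1.1 ms
Total one-way latency = 68.1857 ms


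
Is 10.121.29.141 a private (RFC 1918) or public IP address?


RFC 1918 private ranges:
  10.0.0.0/8 (10.0.0.0 - 10.255.255.255)
  172.16.0.0/12 (172.16.0.0 - 172.31.255.255)
  192.168.0.0/16 (192.168.0.0 - 192.168.255.255)
Private (in 10.0.0.0/8)


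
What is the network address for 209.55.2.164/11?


IP:   11010001.00110111.00000010.10100100
Mask: 11111111.11100000.00000000.00000000
AND operation:
Net:  11010001.00100000.00000000.00000000
Network: 209.32.0.0/11


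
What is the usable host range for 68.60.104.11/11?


Network: 68.32.0.0
Broadcast: 68.63.255.255
First usable = network + 1
Last usable = broadcast - 1
Range: 68.32.0.1 to 68.63.255.254


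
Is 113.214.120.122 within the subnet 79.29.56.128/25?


Subnet network: 79.29.56.128
Test IP AND mask: 113.214.120.0
No, 113.214.120.122 is not in 79.29.56.128/25


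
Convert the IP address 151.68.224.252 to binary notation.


151 = 10010111
68 = 01000100
224 = 11100000
252 = 11111100
Binary: 10010111.01000100.11100000.11111100


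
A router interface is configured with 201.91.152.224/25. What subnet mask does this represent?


/25 means 25 network bits, 7 host bits
Binary: 11111111111111111111111110000000
Mask: 255.255.255.128


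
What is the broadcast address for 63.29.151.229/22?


Network: 63.29.148.0/22
Host bits = 10
Set all host bits to 1:
Broadcast: 63.29.151.255


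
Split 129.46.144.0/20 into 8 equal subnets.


New prefix = 20 + 3 = 23
Each subnet has 512 addresses
  129.46.144.0/23
  129.46.146.0/23
  129.46.148.0/23
  129.46.150.0/23
  129.46.152.0/23
  129.46.154.0/23
  129.46.156.0/23
  129.46.158.0/23
Subnets: 129.46.144.0/23, 129.46.146.0/23, 129.46.148.0/23, 129.46.150.0/23, 129.46.152.0/23, 129.46.154.0/23, 129.46.156.0/23, 129.46.158.0/23


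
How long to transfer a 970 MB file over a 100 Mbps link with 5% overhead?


Effective throughput = 100 * (1 - 5/100) = 95 Mbps
File size in Mb = 970 * 8 = 7760 Mb
Time = 7760 / 95
Time = 81.6842 seconds


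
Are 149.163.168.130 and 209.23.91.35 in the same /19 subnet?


Mask: 255.255.224.0
149.163.168.130 AND mask = 149.163.160.0
209.23.91.35 AND mask = 209.23.64.0
No, different subnets (149.163.160.0 vs 209.23.64.0)


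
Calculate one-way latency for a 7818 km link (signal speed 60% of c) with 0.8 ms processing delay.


Speed = 0.6 * 3e5 km/s = 180000 km/s
Propagation delay = 7818 / 180000 = 0.0434 s = 43.4333 ms
Processing delay = 0.8 ms
Total one-way latency = 44.2333 ms


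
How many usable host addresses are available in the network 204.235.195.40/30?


Host bits = 32 - 30 = 2
Total addresses = 2^2 = 4
Usable = total - 2 (network and broadcast)
Usable hosts: 2


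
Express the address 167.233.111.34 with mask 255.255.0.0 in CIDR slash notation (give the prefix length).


Binary: 11111111.11111111.00000000.00000000
Count leading 1s
Prefix: /16


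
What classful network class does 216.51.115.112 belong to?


First octet: 216
Binary: 11011000
110xxxxx -> Class C (192-223)
Class C, default mask 255.255.255.0 (/24)


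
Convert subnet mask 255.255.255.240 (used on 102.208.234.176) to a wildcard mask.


Subnet mask: 255.255.255.240
Wildcard = 255.255.255.255 - subnet mask
255 - 255 = 0
255 - 255 = 0
255 - 255 = 0
255 - 240 = 15
Wildcard: 0.0.0.15


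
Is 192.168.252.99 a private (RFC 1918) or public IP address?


RFC 1918 private ranges:
  10.0.0.0/8 (10.0.0.0 - 10.255.255.255)
  172.16.0.0/12 (172.16.0.0 - 172.31.255.255)
  192.168.0.0/16 (192.168.0.0 - 192.168.255.255)
Private (in 192.168.0.0/16)


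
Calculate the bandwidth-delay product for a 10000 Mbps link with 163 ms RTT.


BDP = bandwidth * RTT
= 10000 Mbps * 163 ms
= 10000 * 1e6 * 163 / 1000 bits
= 1630000000 bits
= 203750000 bytes
= 198974.6094 KB
BDP = 1630000000 bits (203750000 bytes)


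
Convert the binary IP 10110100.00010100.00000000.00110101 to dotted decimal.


10110100 = 180
00010100 = 20
00000000 = 0
00110101 = 53
IP: 180.20.0.53


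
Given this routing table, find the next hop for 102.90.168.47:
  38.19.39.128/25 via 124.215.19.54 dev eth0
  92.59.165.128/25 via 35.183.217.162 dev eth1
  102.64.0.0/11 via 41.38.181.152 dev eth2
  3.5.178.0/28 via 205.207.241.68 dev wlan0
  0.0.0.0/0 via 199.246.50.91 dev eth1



Longest prefix match for 102.90.168.47:
  /25 38.19.39.128: no
  /25 92.59.165.128: no
  /11 102.64.0.0: MATCH
  /28 3.5.178.0: no
  /0 0.0.0.0: MATCH
Selected: next-hop 41.38.181.152 via eth2 (matched /11)


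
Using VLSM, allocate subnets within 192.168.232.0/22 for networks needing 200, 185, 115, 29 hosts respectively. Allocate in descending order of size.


200 hosts -> /24 (254 usable): 192.168.232.0/24
185 hosts -> /24 (254 usable): 192.168.233.0/24
115 hosts -> /25 (126 usable): 192.168.234.0/25
29 hosts -> /27 (30 usable): 192.168.234.128/27
Allocation: 192.168.232.0/24 (200 hosts, 254 usable); 192.168.233.0/24 (185 hosts, 254 usable); 192.168.234.0/25 (115 hosts, 126 usable); 192.168.234.128/27 (29 hosts, 30 usable)


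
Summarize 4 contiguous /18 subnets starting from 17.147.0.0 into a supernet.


Original prefix: /18
Number of subnets: 4 = 2^2
New prefix = 18 - 2 = 16
Supernet: 17.147.0.0/16


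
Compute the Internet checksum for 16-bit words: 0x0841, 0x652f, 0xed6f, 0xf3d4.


Sum all words (with carry folding):
+ 0x0841 = 0x0841
+ 0x652f = 0x6d70
+ 0xed6f = 0x5ae0
+ 0xf3d4 = 0x4eb5
One's complement: ~0x4eb5
Checksum = 0xb14a


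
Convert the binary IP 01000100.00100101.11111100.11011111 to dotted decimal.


01000100 = 68
00100101 = 37
11111100 = 252
11011111 = 223
IP: 68.37.252.223


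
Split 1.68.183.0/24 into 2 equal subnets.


New prefix = 24 + 1 = 25
Each subnet has 128 addresses
  1.68.183.0/25
  1.68.183.128/25
Subnets: 1.68.183.0/25, 1.68.183.128/25


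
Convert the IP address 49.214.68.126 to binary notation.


49 = 00110001
214 = 11010110
68 = 01000100
126 = 01111110
Binary: 00110001.11010110.01000100.01111110


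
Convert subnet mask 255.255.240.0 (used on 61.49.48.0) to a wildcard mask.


Subnet mask: 255.255.240.0
Wildcard = 255.255.255.255 - subnet mask
255 - 255 = 0
255 - 255 = 0
255 - 240 = 15
255 - 0 = 255
Wildcard: 0.0.15.255


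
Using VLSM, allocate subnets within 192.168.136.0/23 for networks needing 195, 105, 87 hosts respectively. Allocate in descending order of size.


195 hosts -> /24 (254 usable): 192.168.136.0/24
105 hosts -> /25 (126 usable): 192.168.137.0/25
87 hosts -> /25 (126 usable): 192.168.137.128/25
Allocation: 192.168.136.0/24 (195 hosts, 254 usable); 192.168.137.0/25 (105 hosts, 126 usable); 192.168.137.128/25 (87 hosts, 126 usable)


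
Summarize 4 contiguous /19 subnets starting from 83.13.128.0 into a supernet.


Original prefix: /19
Number of subnets: 4 = 2^2
New prefix = 19 - 2 = 17
Supernet: 83.13.128.0/17


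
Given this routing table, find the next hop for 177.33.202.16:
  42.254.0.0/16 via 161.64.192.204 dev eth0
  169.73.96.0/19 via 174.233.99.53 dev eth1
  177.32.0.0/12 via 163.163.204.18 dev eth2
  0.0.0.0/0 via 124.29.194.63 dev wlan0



Longest prefix match for 177.33.202.16:
  /16 42.254.0.0: no
  /19 169.73.96.0: no
  /12 177.32.0.0: MATCH
  /0 0.0.0.0: MATCH
Selected: next-hop 163.163.204.18 via eth2 (matched /12)


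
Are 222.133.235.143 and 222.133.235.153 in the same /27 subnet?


Mask: 255.255.255.224
222.133.235.143 AND mask = 222.133.235.128
222.133.235.153 AND mask = 222.133.235.128
Yes, same subnet (222.133.235.128)


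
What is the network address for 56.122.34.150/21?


IP:   00111000.01111010.00100010.10010110
Mask: 11111111.11111111.11111000.00000000
AND operation:
Net:  00111000.01111010.00100000.00000000
Network: 56.122.32.0/21


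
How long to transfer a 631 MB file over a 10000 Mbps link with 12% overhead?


Effective throughput = 10000 * (1 - 12/100) = 8800 Mbps
File size in Mb = 631 * 8 = 5048 Mb
Time = 5048 / 8800
Time = 0.5736 seconds


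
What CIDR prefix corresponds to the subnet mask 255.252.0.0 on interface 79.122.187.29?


Binary: 11111111.11111100.00000000.00000000
Count leading 1s
Prefix: /14


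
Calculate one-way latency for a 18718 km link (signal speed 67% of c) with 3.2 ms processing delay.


Speed = 0.67 * 3e5 km/s = 201000 km/s
Propagation delay = 18718 / 201000 = 0.0931 s = 93.1244 ms
Processing delay = 3.2 ms
Total one-way latency = 96.3244 ms


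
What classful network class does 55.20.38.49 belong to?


First octet: 55
Binary: 00110111
0xxxxxxx -> Class A (1-126)
Class A, default mask 255.0.0.0 (/8)


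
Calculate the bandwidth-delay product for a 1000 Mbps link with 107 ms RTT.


BDP = bandwidth * RTT
= 1000 Mbps * 107 ms
= 1000 * 1e6 * 107 / 1000 bits
= 107000000 bits
= 13375000 bytes
= 13061.5234 KB
BDP = 107000000 bits (13375000 bytes)


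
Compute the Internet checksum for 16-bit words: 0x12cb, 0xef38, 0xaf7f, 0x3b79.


Sum all words (with carry folding):
+ 0x12cb = 0x12cb
+ 0xef38 = 0x0204
+ 0xaf7f = 0xb183
+ 0x3b79 = 0xecfc
One's complement: ~0xecfc
Checksum = 0x1303


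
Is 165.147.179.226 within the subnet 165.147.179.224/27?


Subnet network: 165.147.179.224
Test IP AND mask: 165.147.179.224
Yes, 165.147.179.226 is in 165.147.179.224/27


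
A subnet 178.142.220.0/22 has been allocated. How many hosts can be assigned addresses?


Host bits = 32 - 22 = 10
Total addresses = 2^10 = 1024
Usable = total - 2 (network and broadcast)
Usable hosts: 1022


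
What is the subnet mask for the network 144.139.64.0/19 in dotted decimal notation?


/19 means 19 network bits, 13 host bits
Binary: 11111111111111111110000000000000
Mask: 255.255.224.0


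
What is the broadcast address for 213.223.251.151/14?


Network: 213.220.0.0/14
Host bits = 18
Set all host bits to 1:
Broadcast: 213.223.255.255


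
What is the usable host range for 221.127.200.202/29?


Network: 221.127.200.200
Broadcast: 221.127.200.207
First usable = network + 1
Last usable = broadcast - 1
Range: 221.127.200.201 to 221.127.200.206


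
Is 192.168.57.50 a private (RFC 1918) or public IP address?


RFC 1918 private ranges:
  10.0.0.0/8 (10.0.0.0 - 10.255.255.255)
  172.16.0.0/12 (172.16.0.0 - 172.31.255.255)
  192.168.0.0/16 (192.168.0.0 - 192.168.255.255)
Private (in 192.168.0.0/16)


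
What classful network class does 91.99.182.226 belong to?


First octet: 91
Binary: 01011011
0xxxxxxx -> Class A (1-126)
Class A, default mask 255.0.0.0 (/8)


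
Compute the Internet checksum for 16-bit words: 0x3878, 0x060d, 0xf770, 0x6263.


Sum all words (with carry folding):
+ 0x3878 = 0x3878
+ 0x060d = 0x3e85
+ 0xf770 = 0x35f6
+ 0x6263 = 0x9859
One's complement: ~0x9859
Checksum = 0x67a6


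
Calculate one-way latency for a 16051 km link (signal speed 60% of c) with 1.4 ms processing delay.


Speed = 0.6 * 3e5 km/s = 180000 km/s
Propagation delay = 16051 / 180000 = 0.0892 s = 89.1722 ms
Processing delay = 1.4 ms
Total one-way latency = 90.5722 ms


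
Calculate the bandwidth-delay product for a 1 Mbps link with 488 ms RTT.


BDP = bandwidth * RTT
= 1 Mbps * 488 ms
= 1 * 1e6 * 488 / 1000 bits
= 488000 bits
= 61000 bytes
= 59.5703 KB
BDP = 488000 bits (61000 bytes)


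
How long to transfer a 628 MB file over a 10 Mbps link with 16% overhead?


Effective throughput = 10 * (1 - 16/100) = 8.4 Mbps
File size in Mb = 628 * 8 = 5024 Mb
Time = 5024 / 8.4
Time = 598.0952 seconds


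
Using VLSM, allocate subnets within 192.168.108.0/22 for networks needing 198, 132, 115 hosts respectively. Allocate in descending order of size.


198 hosts -> /24 (254 usable): 192.168.108.0/24
132 hosts -> /24 (254 usable): 192.168.109.0/24
115 hosts -> /25 (126 usable): 192.168.110.0/25
Allocation: 192.168.108.0/24 (198 hosts, 254 usable); 192.168.109.0/24 (132 hosts, 254 usable); 192.168.110.0/25 (115 hosts, 126 usable)


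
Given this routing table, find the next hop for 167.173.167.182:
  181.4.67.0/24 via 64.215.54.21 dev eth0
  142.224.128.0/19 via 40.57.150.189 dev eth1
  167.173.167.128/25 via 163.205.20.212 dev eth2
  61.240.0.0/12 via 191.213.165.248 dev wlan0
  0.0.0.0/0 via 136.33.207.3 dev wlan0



Longest prefix match for 167.173.167.182:
  /24 181.4.67.0: no
  /19 142.224.128.0: no
  /25 167.173.167.128: MATCH
  /12 61.240.0.0: no
  /0 0.0.0.0: MATCH
Selected: next-hop 163.205.20.212 via eth2 (matched /25)


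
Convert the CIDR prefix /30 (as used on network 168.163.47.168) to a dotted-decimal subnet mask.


/30 means 30 network bits, 2 host bits
Binary: 11111111111111111111111111111100
Mask: 255.255.255.252


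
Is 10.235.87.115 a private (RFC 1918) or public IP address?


RFC 1918 private ranges:
  10.0.0.0/8 (10.0.0.0 - 10.255.255.255)
  172.16.0.0/12 (172.16.0.0 - 172.31.255.255)
  192.168.0.0/16 (192.168.0.0 - 192.168.255.255)
Private (in 10.0.0.0/8)


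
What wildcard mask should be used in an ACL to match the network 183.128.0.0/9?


Subnet mask: 255.128.0.0
Wildcard = 255.255.255.255 - subnet mask
255 - 255 = 0
255 - 128 = 127
255 - 0 = 255
255 - 0 = 255
Wildcard: 0.127.255.255


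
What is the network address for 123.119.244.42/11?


IP:   01111011.01110111.11110100.00101010
Mask: 11111111.11100000.00000000.00000000
AND operation:
Net:  01111011.01100000.00000000.00000000
Network: 123.96.0.0/11


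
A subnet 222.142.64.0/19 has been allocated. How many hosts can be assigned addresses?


Host bits = 32 - 19 = 13
Total addresses = 2^13 = 8192
Usable = total - 2 (network and broadcast)
Usable hosts: 8190


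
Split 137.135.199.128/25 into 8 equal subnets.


New prefix = 25 + 3 = 28
Each subnet has 16 addresses
  137.135.199.128/28
  137.135.199.144/28
  137.135.199.160/28
  137.135.199.176/28
  137.135.199.192/28
  137.135.199.208/28
  137.135.199.224/28
  137.135.199.240/28
Subnets: 137.135.199.128/28, 137.135.199.144/28, 137.135.199.160/28, 137.135.199.176/28, 137.135.199.192/28, 137.135.199.208/28, 137.135.199.224/28, 137.135.199.240/28


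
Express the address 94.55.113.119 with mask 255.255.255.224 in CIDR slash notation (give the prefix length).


Binary: 11111111.11111111.11111111.11100000
Count leading 1s
Prefix: /27


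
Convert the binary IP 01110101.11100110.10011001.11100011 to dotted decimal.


01110101 = 117
11100110 = 230
10011001 = 153
11100011 = 227
IP: 117.230.153.227


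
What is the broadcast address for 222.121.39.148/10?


Network: 222.64.0.0/10
Host bits = 22
Set all host bits to 1:
Broadcast: 222.127.255.255


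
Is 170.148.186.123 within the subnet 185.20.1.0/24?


Subnet network: 185.20.1.0
Test IP AND mask: 170.148.186.0
No, 170.148.186.123 is not in 185.20.1.0/24


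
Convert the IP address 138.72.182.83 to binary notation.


138 = 10001010
72 = 01001000
182 = 10110110
83 = 01010011
Binary: 10001010.01001000.10110110.01010011


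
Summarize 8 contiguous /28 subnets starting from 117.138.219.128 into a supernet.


Original prefix: /28
Number of subnets: 8 = 2^3
New prefix = 28 - 3 = 25
Supernet: 117.138.219.128/25


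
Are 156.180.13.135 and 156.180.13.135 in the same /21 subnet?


Mask: 255.255.248.0
156.180.13.135 AND mask = 156.180.8.0
156.180.13.135 AND mask = 156.180.8.0
Yes, same subnet (156.180.8.0)


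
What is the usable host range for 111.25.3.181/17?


Network: 111.25.0.0
Broadcast: 111.25.127.255
First usable = network + 1
Last usable = broadcast - 1
Range: 111.25.0.1 to 111.25.127.254


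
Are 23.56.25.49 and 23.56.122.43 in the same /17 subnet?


Mask: 255.255.128.0
23.56.25.49 AND mask = 23.56.0.0
23.56.122.43 AND mask = 23.56.0.0
Yes, same subnet (23.56.0.0)


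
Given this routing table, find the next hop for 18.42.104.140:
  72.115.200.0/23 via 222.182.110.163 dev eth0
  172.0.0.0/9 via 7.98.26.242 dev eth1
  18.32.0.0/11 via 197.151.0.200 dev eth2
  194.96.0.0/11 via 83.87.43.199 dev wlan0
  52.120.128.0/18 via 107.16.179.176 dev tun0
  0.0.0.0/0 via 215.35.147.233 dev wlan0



Longest prefix match for 18.42.104.140:
  /23 72.115.200.0: no
  /9 172.0.0.0: no
  /11 18.32.0.0: MATCH
  /11 194.96.0.0: no
  /18 52.120.128.0: no
  /0 0.0.0.0: MATCH
Selected: next-hop 197.151.0.200 via eth2 (matched /11)


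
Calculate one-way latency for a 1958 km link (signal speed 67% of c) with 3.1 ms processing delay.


Speed = 0.67 * 3e5 km/s = 201000 km/s
Propagation delay = 1958 / 201000 = 0.0097 s = 9.7413 ms
Processing delay = 3.1 ms
Total one-way latency = 12.8413 ms


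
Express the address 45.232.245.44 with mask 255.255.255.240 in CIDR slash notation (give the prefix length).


Binary: 11111111.11111111.11111111.11110000
Count leading 1s
Prefix: /28


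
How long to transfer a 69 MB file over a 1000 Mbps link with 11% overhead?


Effective throughput = 1000 * (1 - 11/100) = 890 Mbps
File size in Mb = 69 * 8 = 552 Mb
Time = 552 / 890
Time = 0.6202 seconds


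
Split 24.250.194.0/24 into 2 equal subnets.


New prefix = 24 + 1 = 25
Each subnet has 128 addresses
  24.250.194.0/25
  24.250.194.128/25
Subnets: 24.250.194.0/25, 24.250.194.128/25


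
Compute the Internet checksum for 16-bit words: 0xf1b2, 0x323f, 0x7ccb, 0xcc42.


Sum all words (with carry folding):
+ 0xf1b2 = 0xf1b2
+ 0x323f = 0x23f2
+ 0x7ccb = 0xa0bd
+ 0xcc42 = 0x6d00
One's complement: ~0x6d00
Checksum = 0x92ff


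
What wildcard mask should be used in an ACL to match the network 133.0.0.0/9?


Subnet mask: 255.128.0.0
Wildcard = 255.255.255.255 - subnet mask
255 - 255 = 0
255 - 128 = 127
255 - 0 = 255
255 - 0 = 255
Wildcard: 0.127.255.255


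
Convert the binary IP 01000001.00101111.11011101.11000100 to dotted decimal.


01000001 = 65
00101111 = 47
11011101 = 221
11000100 = 196
IP: 65.47.221.196


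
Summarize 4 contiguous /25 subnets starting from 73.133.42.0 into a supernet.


Original prefix: /25
Number of subnets: 4 = 2^2
New prefix = 25 - 2 = 23
Supernet: 73.133.42.0/23


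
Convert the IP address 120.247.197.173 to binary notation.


120 = 01111000
247 = 11110111
197 = 11000101
173 = 10101101
Binary: 01111000.11110111.11000101.10101101


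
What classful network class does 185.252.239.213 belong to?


First octet: 185
Binary: 10111001
10xxxxxx -> Class B (128-191)
Class B, default mask 255.255.0.0 (/16)


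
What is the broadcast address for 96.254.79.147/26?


Network: 96.254.79.128/26
Host bits = 6
Set all host bits to 1:
Broadcast: 96.254.79.191


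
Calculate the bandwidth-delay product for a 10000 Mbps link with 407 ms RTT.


BDP = bandwidth * RTT
= 10000 Mbps * 407 ms
= 10000 * 1e6 * 407 / 1000 bits
= 4070000000 bits
= 508750000 bytes
= 496826.1719 KB
BDP = 4070000000 bits (508750000 bytes)


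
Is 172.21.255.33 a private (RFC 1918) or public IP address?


RFC 1918 private ranges:
  10.0.0.0/8 (10.0.0.0 - 10.255.255.255)
  172.16.0.0/12 (172.16.0.0 - 172.31.255.255)
  192.168.0.0/16 (192.168.0.0 - 192.168.255.255)
Private (in 172.16.0.0/12)


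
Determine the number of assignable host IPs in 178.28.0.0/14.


Host bits = 32 - 14 = 18
Total addresses = 2^18 = 262144
Usable = total - 2 (network and broadcast)
Usable hosts: 262142


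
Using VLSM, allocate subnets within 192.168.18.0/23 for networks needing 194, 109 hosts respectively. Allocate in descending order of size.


194 hosts -> /24 (254 usable): 192.168.18.0/24
109 hosts -> /25 (126 usable): 192.168.19.0/25
Allocation: 192.168.18.0/24 (194 hosts, 254 usable); 192.168.19.0/25 (109 hosts, 126 usable)


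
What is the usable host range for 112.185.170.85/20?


Network: 112.185.160.0
Broadcast: 112.185.175.255
First usable = network + 1
Last usable = broadcast - 1
Range: 112.185.160.1 to 112.185.175.254


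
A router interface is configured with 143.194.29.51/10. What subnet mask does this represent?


/10 means 10 network bits, 22 host bits
Binary: 11111111110000000000000000000000
Mask: 255.192.0.0


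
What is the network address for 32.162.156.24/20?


IP:   00100000.10100010.10011100.00011000
Mask: 11111111.11111111.11110000.00000000
AND operation:
Net:  00100000.10100010.10010000.00000000
Network: 32.162.144.0/20


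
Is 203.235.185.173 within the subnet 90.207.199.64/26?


Subnet network: 90.207.199.64
Test IP AND mask: 203.235.185.128
No, 203.235.185.173 is not in 90.207.199.64/26


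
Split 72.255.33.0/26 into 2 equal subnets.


New prefix = 26 + 1 = 27
Each subnet has 32 addresses
  72.255.33.0/27
  72.255.33.32/27
Subnets: 72.255.33.0/27, 72.255.33.32/27


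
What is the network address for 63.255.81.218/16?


IP:   00111111.11111111.01010001.11011010
Mask: 11111111.11111111.00000000.00000000
AND operation:
Net:  00111111.11111111.00000000.00000000
Network: 63.255.0.0/16


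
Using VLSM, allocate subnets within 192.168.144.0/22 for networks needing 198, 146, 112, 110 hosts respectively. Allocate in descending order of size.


198 hosts -> /24 (254 usable): 192.168.144.0/24
146 hosts -> /24 (254 usable): 192.168.145.0/24
112 hosts -> /25 (126 usable): 192.168.146.0/25
110 hosts -> /25 (126 usable): 192.168.146.128/25
Allocation: 192.168.144.0/24 (198 hosts, 254 usable); 192.168.145.0/24 (146 hosts, 254 usable); 192.168.146.0/25 (112 hosts, 126 usable); 192.168.146.128/25 (110 hosts, 126 usable)


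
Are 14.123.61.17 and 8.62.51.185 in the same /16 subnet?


Mask: 255.255.0.0
14.123.61.17 AND mask = 14.123.0.0
8.62.51.185 AND mask = 8.62.0.0
No, different subnets (14.123.0.0 vs 8.62.0.0)
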